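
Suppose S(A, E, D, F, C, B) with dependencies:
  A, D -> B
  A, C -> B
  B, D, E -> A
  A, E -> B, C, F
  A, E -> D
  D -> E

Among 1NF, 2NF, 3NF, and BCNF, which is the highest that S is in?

Candidate keys: {A, D}, {A, E}, {B, D}. Prime attributes: {A, B, D, E}.
A, C -> B: {A, C}⁺ = {A, B, C}, which is not all of the attributes, so the left side is not a superkey — BCNF is violated.
Its right-hand attributes {B} are all prime, as are those of every other non-superkey FD — the relation is in 3NF.

3NF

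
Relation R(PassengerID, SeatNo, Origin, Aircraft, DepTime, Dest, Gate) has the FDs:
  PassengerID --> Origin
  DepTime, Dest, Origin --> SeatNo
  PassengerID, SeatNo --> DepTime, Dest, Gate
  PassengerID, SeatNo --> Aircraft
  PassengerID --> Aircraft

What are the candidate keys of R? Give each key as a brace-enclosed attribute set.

No FD produces {PassengerID}, so it must be in every candidate key.
{PassengerID, SeatNo}⁺ = {Aircraft, DepTime, Dest, Gate, Origin, PassengerID, SeatNo} — all of the relation — so {PassengerID, SeatNo} is a candidate key.
{DepTime, Dest, PassengerID}⁺ = {Aircraft, DepTime, Dest, Gate, Origin, PassengerID, SeatNo} — all of the relation — so {DepTime, Dest, PassengerID} is a candidate key.
These are minimal and exhaustive — every other superkey contains one of them.

{DepTime, Dest, PassengerID}, {PassengerID, SeatNo}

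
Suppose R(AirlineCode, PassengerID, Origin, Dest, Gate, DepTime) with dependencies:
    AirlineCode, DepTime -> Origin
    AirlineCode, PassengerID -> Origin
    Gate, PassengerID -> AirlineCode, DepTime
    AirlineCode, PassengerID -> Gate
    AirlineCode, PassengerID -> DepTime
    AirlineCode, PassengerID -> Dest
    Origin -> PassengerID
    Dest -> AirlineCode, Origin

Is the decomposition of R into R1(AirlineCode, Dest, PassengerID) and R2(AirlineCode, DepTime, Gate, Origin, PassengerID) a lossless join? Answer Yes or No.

Yes

The shared attributes are {AirlineCode, PassengerID} and {AirlineCode, PassengerID}⁺ = {AirlineCode, DepTime, Dest, Gate, Origin, PassengerID}.
Since R1 ⊆ {AirlineCode, DepTime, Dest, Gate, Origin, PassengerID}, the intersection is a superkey of R1; the decomposition is lossless.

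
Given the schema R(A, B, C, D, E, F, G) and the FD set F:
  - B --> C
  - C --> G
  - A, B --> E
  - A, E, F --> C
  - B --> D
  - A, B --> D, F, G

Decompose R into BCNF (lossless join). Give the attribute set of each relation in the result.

{A, B, E, F}; {B, C, D}; {C, G}

Candidate key of the original relation: {A, B}.
{A, B, C, D, E, F, G}: {B} determines {B, C, D, G} here but is not a superkey — split on B --> C, D, G, giving {B, C, D, G} and {A, B, E, F}.
{B, C, D, G}: {C} determines {C, G} here but is not a superkey — split on C --> G, giving {C, G} and {B, C, D}.
{C, G} is in BCNF.
{B, C, D} is in BCNF.
{A, B, E, F} is in BCNF.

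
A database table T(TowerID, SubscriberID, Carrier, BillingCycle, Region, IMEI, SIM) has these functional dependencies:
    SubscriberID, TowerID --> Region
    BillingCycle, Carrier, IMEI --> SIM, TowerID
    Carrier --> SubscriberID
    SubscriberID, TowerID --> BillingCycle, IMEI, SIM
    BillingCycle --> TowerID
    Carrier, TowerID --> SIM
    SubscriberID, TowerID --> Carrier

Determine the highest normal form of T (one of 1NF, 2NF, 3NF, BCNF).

Candidate keys: {BillingCycle, Carrier}, {BillingCycle, SubscriberID}, {Carrier, TowerID}, {SubscriberID, TowerID}. Prime attributes: {BillingCycle, Carrier, SubscriberID, TowerID}.
Carrier --> SubscriberID breaks BCNF: {Carrier}⁺ = {Carrier, SubscriberID}, so {Carrier} is not a superkey.
Since {SubscriberID} ⊆ prime attributes and every other non-superkey FD also has a prime right side, the schema is in 3NF.

3NF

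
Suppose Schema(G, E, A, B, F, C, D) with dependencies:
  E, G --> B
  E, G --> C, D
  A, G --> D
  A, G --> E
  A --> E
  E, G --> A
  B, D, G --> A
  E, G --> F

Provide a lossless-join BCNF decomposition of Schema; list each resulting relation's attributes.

Candidate keys of the original relation: {A, G}, {B, D, G}, {E, G}.
In {A, B, C, D, E, F, G}, {A} is not a superkey ({A}⁺ restricted to this set is {A, E}), so split on A --> E into {A, E} and {A, B, C, D, F, G}.
{A, E} has no BCNF violation.
{A, B, C, D, F, G} has no BCNF violation.

{A, B, C, D, F, G}; {A, E}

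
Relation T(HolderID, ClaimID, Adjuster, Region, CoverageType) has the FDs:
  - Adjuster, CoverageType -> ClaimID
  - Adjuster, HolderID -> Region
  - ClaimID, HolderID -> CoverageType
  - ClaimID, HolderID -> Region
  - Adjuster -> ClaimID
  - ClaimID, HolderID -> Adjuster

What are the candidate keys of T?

No FD produces {HolderID}, so it must be in every candidate key.
{Adjuster, HolderID}⁺ = {Adjuster, ClaimID, CoverageType, HolderID, Region}, which is every attribute, so {Adjuster, HolderID} is a candidate key.
{ClaimID, HolderID}⁺ = {Adjuster, ClaimID, CoverageType, HolderID, Region}, which is every attribute, so {ClaimID, HolderID} is a candidate key.
These are minimal and exhaustive — every other superkey contains one of them.

{Adjuster, HolderID}, {ClaimID, HolderID}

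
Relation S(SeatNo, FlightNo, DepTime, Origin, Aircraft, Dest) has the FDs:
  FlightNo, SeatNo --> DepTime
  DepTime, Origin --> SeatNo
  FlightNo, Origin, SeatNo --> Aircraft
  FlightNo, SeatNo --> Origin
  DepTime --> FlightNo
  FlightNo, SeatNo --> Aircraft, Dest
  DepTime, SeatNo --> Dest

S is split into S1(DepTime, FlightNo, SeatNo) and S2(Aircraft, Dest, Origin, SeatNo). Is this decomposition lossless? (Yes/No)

No

S1 ∩ S2 = {SeatNo}; its closure under F is {SeatNo}.
The closure covers neither S1 nor S2 entirely; the join is not lossless.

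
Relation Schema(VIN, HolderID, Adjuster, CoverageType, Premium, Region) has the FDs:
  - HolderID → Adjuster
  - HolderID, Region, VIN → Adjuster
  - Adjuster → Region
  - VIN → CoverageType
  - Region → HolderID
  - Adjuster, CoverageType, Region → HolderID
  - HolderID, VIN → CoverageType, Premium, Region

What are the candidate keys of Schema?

No FD produces {VIN}, so it must be in every candidate key.
Closure of {Adjuster, VIN} is {Adjuster, CoverageType, HolderID, Premium, Region, VIN}, the whole schema; {Adjuster, VIN} is a candidate key.
Closure of {HolderID, VIN} is {Adjuster, CoverageType, HolderID, Premium, Region, VIN}, the whole schema; {HolderID, VIN} is a candidate key.
Closure of {Region, VIN} is {Adjuster, CoverageType, HolderID, Premium, Region, VIN}, the whole schema; {Region, VIN} is a candidate key.
No proper subset of any of these is a key, and no other minimal superkey exists.

{Adjuster, VIN}, {HolderID, VIN}, {Region, VIN}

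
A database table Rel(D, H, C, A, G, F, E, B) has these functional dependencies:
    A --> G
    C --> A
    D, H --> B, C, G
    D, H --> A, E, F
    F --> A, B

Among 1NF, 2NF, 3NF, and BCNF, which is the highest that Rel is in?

2NF

Candidate key: {D, H}. Prime attributes: {D, H}.
For A --> G we have {A}⁺ = {A, G}; {A} is not a superkey, so BCNF fails.
A --> G has non-prime {G} on the right and a non-superkey on the left, so 3NF fails.
Checking every proper subset of each key, none determines a non-prime attribute — 2NF is satisfied.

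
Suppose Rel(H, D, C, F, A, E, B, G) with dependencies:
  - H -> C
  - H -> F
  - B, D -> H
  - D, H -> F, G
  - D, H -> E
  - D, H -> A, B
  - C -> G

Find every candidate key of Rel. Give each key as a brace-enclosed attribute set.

{D} never appears on the right of any FD, so every key must include it.
{B, D}⁺ = {A, B, C, D, E, F, G, H}, which is every attribute, so {B, D} is a candidate key.
{D, H}⁺ = {A, B, C, D, E, F, G, H}, which is every attribute, so {D, H} is a candidate key.
These are minimal and exhaustive — every other superkey contains one of them.

{B, D}, {D, H}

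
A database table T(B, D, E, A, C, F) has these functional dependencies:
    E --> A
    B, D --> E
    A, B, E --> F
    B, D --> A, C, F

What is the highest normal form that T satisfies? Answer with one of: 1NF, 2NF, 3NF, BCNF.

Candidate key: {B, D}. Prime attributes: {B, D}.
E --> A: {E}⁺ = {A, E}, which is not all of the attributes, so the left side is not a superkey — BCNF is violated.
Because {A} is non-prime and the left side of E --> A is not a superkey, the relation is not in 3NF.
No non-prime attribute depends on a proper subset of any candidate key, so 2NF holds.

2NF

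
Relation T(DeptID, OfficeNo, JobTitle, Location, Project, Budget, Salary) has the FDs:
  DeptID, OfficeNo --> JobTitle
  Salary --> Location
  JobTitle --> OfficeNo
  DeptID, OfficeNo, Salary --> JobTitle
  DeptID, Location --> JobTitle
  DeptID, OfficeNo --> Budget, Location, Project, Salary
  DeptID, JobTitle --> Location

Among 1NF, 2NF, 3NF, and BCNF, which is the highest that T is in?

Candidate keys: {DeptID, JobTitle}, {DeptID, Location}, {DeptID, OfficeNo}, {DeptID, Salary}. Prime attributes: {DeptID, JobTitle, Location, OfficeNo, Salary}.
Salary --> Location breaks BCNF: {Salary}⁺ = {Location, Salary}, so {Salary} is not a superkey.
Its right-hand attributes {Location} are all prime, as are those of every other non-superkey FD — the relation is in 3NF.

3NF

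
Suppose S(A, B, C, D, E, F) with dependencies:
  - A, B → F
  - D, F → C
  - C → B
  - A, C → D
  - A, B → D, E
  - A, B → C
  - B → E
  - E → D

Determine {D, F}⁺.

{B, C, D, E, F}

Start with {D, F}.
D, F → C applies; add {C} → now {C, D, F}.
C → B applies; add {B} → now {B, C, D, F}.
B → E applies; add {E} → now {B, C, D, E, F}.
No further FD applies.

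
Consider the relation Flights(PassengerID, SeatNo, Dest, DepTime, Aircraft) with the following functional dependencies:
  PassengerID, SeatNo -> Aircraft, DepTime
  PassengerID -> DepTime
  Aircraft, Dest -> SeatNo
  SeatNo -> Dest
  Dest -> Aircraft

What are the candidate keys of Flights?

{Dest, PassengerID}, {PassengerID, SeatNo}

No FD produces {PassengerID}, so it must be in every candidate key.
{Dest, PassengerID} is a candidate key since {Dest, PassengerID}⁺ = {Aircraft, DepTime, Dest, PassengerID, SeatNo} covers every attribute.
{PassengerID, SeatNo} is a candidate key since {PassengerID, SeatNo}⁺ = {Aircraft, DepTime, Dest, PassengerID, SeatNo} covers every attribute.
Any other superkey properly contains one of these, so there are no further candidate keys.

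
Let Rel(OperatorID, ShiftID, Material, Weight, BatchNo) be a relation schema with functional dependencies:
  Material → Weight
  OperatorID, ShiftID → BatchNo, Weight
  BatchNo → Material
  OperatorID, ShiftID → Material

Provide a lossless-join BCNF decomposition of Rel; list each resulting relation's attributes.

{BatchNo, Material}; {BatchNo, OperatorID, ShiftID}; {Material, Weight}

Candidate key of the original relation: {OperatorID, ShiftID}.
{BatchNo, Material, OperatorID, ShiftID, Weight}: {Material} determines {Material, Weight} here but is not a superkey — split on Material → Weight, giving {Material, Weight} and {BatchNo, Material, OperatorID, ShiftID}.
{Material, Weight} is in BCNF.
{BatchNo, Material, OperatorID, ShiftID}: {BatchNo} determines {BatchNo, Material} here but is not a superkey — split on BatchNo → Material, giving {BatchNo, Material} and {BatchNo, OperatorID, ShiftID}.
{BatchNo, Material} is in BCNF.
{BatchNo, OperatorID, ShiftID} is in BCNF.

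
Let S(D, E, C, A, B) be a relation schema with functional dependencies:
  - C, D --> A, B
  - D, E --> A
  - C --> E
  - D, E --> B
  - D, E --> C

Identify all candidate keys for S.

No FD produces {D}, so it must be in every candidate key.
{C, D}⁺ = {A, B, C, D, E}, which is every attribute, so {C, D} is a candidate key.
{D, E}⁺ = {A, B, C, D, E}, which is every attribute, so {D, E} is a candidate key.
No proper subset of any of these is a key, and no other minimal superkey exists.

{C, D}, {D, E}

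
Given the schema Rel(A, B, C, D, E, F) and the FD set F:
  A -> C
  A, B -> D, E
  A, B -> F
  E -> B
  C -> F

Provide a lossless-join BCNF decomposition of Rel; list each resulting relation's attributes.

Candidate keys of the original relation: {A, B}, {A, E}.
Within {A, B, C, D, E, F}: {A}⁺ ∩ {A, B, C, D, E, F} = {A, C, F}, not the whole set, so A -> C, F violates BCNF; decompose into {A, C, F} and {A, B, D, E}.
Within {A, C, F}: {C}⁺ ∩ {A, C, F} = {C, F}, not the whole set, so C -> F violates BCNF; decompose into {C, F} and {A, C}.
{C, F}: every determinant is a superkey — BCNF.
{A, C}: every determinant is a superkey — BCNF.
Within {A, B, D, E}: {E}⁺ ∩ {A, B, D, E} = {B, E}, not the whole set, so E -> B violates BCNF; decompose into {B, E} and {A, D, E}.
{B, E}: every determinant is a superkey — BCNF.
{A, D, E}: every determinant is a superkey — BCNF.

{A, C}; {A, D, E}; {B, E}; {C, F}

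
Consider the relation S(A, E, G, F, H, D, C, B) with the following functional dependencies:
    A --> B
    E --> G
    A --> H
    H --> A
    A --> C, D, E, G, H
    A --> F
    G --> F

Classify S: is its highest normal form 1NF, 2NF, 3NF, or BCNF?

2NF

Candidate keys: {A}, {H}. Prime attributes: {A, H}.
E --> G: {E}⁺ = {E, F, G}, which is not all of the attributes, so the left side is not a superkey — BCNF is violated.
Because {G} is non-prime and the left side of E --> G is not a superkey, the relation is not in 3NF.
All keys have size 1, which rules out partial dependencies — 2NF is satisfied.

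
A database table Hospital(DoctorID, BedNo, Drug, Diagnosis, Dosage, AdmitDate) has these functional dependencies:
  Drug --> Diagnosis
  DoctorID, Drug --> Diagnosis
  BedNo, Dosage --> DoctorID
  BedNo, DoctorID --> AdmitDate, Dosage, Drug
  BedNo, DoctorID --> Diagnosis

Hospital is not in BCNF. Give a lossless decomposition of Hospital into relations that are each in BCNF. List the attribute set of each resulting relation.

{AdmitDate, BedNo, DoctorID, Dosage, Drug}; {Diagnosis, Drug}

Candidate keys of the original relation: {BedNo, DoctorID}, {BedNo, Dosage}.
In {AdmitDate, BedNo, Diagnosis, DoctorID, Dosage, Drug}, {Drug} is not a superkey ({Drug}⁺ restricted to this set is {Diagnosis, Drug}), so split on Drug --> Diagnosis into {Diagnosis, Drug} and {AdmitDate, BedNo, DoctorID, Dosage, Drug}.
{Diagnosis, Drug} has no BCNF violation.
{AdmitDate, BedNo, DoctorID, Dosage, Drug} has no BCNF violation.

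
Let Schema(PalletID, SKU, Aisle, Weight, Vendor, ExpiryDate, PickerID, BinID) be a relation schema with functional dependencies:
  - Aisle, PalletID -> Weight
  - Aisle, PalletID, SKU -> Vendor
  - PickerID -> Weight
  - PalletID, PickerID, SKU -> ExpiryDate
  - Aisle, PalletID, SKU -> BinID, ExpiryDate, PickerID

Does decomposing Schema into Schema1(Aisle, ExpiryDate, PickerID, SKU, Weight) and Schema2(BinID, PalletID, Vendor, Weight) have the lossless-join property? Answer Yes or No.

Schema1 ∩ Schema2 = {Weight}; its closure under F is {Weight}.
Schema1 ⊄ {Weight} and Schema2 ⊄ {Weight}, so the split is lossy.

No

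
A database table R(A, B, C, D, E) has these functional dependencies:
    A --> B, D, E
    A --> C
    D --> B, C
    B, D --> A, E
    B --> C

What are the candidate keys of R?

{A}⁺ = {A, B, C, D, E} — all of the relation — so {A} is a candidate key.
{D}⁺ = {A, B, C, D, E} — all of the relation — so {D} is a candidate key.
These are minimal and exhaustive — every other superkey contains one of them.

{A}, {D}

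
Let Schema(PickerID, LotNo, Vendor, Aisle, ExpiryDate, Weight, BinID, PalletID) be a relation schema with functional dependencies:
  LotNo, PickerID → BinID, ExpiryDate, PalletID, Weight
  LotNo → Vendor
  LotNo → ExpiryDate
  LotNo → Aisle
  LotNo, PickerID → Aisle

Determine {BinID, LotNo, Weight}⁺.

{Aisle, BinID, ExpiryDate, LotNo, Vendor, Weight}

Start with {BinID, LotNo, Weight}.
LotNo → Vendor applies; add {Vendor} → now {BinID, LotNo, Vendor, Weight}.
LotNo → ExpiryDate applies; add {ExpiryDate} → now {BinID, ExpiryDate, LotNo, Vendor, Weight}.
LotNo → Aisle applies; add {Aisle} → now {Aisle, BinID, ExpiryDate, LotNo, Vendor, Weight}.
No further FD applies.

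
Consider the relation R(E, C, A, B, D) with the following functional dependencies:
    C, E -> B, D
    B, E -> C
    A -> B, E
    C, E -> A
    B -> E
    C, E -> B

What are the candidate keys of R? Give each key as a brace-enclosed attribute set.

{A}, {B}, {C, E}

{A} is a candidate key since {A}⁺ = {A, B, C, D, E} covers every attribute.
{B} is a candidate key since {B}⁺ = {A, B, C, D, E} covers every attribute.
{C, E} is a candidate key since {C, E}⁺ = {A, B, C, D, E} covers every attribute.
Any other superkey properly contains one of these, so there are no further candidate keys.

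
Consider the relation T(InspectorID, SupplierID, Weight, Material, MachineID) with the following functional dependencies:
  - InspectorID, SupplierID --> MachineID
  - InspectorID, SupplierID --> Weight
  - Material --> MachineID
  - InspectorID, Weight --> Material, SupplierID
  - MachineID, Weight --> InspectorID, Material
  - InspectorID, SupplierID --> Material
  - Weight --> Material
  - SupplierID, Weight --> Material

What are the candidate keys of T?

{InspectorID, SupplierID}, {Weight}

{Weight}⁺ = {InspectorID, MachineID, Material, SupplierID, Weight} — all of the relation — so {Weight} is a candidate key.
{InspectorID, SupplierID}⁺ = {InspectorID, MachineID, Material, SupplierID, Weight} — all of the relation — so {InspectorID, SupplierID} is a candidate key.
Any other superkey properly contains one of these, so there are no further candidate keys.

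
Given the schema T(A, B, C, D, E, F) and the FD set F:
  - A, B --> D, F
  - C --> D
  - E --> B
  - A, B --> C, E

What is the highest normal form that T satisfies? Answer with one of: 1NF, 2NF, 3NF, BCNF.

Candidate keys: {A, B}, {A, E}. Prime attributes: {A, B, E}.
For C --> D we have {C}⁺ = {C, D}; {C} is not a superkey, so BCNF fails.
C --> D determines the non-prime attribute {D} from a non-superkey — 3NF is violated.
No proper subset of a key has a non-prime attribute in its closure, so there is no partial dependency; 2NF holds.

2NF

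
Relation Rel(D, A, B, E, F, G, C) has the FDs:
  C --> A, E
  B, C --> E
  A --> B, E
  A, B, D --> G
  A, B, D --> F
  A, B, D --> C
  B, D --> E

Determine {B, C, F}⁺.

{A, B, C, E, F}

Start with {B, C, F}.
C --> A, E applies; add {A, E} → now {A, B, C, E, F}.
No further FD applies.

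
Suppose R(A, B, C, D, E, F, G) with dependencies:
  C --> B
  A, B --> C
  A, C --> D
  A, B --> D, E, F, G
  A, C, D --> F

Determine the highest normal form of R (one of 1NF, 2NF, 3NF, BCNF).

Candidate keys: {A, B}, {A, C}. Prime attributes: {A, B, C}.
C --> B: {C}⁺ = {B, C}, which is not all of the attributes, so the left side is not a superkey — BCNF is violated.
But every attribute on its right side ({B}) is prime, and the same holds for every other non-superkey FD, so 3NF still holds.

3NF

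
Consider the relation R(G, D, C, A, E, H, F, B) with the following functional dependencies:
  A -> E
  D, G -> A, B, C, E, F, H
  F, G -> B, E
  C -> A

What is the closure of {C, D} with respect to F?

{A, C, D, E}

Start with {C, D}.
C -> A applies; add {A} → now {A, C, D}.
A -> E applies; add {E} → now {A, C, D, E}.
No further FD applies.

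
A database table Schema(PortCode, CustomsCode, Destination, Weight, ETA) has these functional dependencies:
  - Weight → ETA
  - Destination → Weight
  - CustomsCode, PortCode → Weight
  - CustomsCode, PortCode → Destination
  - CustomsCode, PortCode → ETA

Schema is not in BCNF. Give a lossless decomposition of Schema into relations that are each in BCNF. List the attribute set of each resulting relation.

Candidate key of the original relation: {CustomsCode, PortCode}.
{CustomsCode, Destination, ETA, PortCode, Weight}: {Weight} determines {ETA, Weight} here but is not a superkey — split on Weight → ETA, giving {ETA, Weight} and {CustomsCode, Destination, PortCode, Weight}.
{ETA, Weight} is in BCNF.
{CustomsCode, Destination, PortCode, Weight}: {Destination} determines {Destination, Weight} here but is not a superkey — split on Destination → Weight, giving {Destination, Weight} and {CustomsCode, Destination, PortCode}.
{Destination, Weight} is in BCNF.
{CustomsCode, Destination, PortCode} is in BCNF.

{CustomsCode, Destination, PortCode}; {Destination, Weight}; {ETA, Weight}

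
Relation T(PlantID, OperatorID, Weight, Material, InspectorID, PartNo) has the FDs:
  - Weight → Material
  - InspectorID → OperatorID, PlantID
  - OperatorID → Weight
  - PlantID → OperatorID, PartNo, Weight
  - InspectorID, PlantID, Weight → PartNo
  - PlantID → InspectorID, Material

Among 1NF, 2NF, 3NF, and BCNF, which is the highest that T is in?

2NF

Candidate keys: {InspectorID}, {PlantID}. Prime attributes: {InspectorID, PlantID}.
Weight → Material: {Weight}⁺ = {Material, Weight}, which is not all of the attributes, so the left side is not a superkey — BCNF is violated.
Weight → Material has non-prime {Material} on the right and a non-superkey on the left, so 3NF fails.
All keys have size 1, which rules out partial dependencies — 2NF is satisfied.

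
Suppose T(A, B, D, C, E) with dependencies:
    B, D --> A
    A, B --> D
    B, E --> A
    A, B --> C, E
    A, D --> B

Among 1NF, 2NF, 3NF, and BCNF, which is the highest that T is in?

Candidate keys: {A, B}, {A, D}, {B, D}, {B, E}. Prime attributes: {A, B, D, E}.
Every FD has a superkey on the left, so the relation is in BCNF.

BCNF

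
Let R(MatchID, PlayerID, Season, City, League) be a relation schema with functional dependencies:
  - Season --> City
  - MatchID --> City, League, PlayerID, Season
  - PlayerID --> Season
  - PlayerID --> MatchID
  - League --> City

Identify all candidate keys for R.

{MatchID}, {PlayerID}

Closure of {MatchID} is {City, League, MatchID, PlayerID, Season}, the whole schema; {MatchID} is a candidate key.
Closure of {PlayerID} is {City, League, MatchID, PlayerID, Season}, the whole schema; {PlayerID} is a candidate key.
These are minimal and exhaustive — every other superkey contains one of them.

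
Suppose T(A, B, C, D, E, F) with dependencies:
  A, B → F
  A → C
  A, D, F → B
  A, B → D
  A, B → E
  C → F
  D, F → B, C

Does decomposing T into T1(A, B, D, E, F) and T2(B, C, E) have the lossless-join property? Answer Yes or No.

T1 ∩ T2 = {B, E}; its closure under F is {B, E}.
Neither T1 nor T2 is contained in that closure, so the decomposition is lossy.

No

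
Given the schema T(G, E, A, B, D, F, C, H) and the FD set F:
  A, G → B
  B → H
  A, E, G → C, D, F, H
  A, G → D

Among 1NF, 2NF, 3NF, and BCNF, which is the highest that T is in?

1NF

Candidate key: {A, E, G}. Prime attributes: {A, E, G}.
For A, G → B we have {A, G}⁺ = {A, B, D, G, H}; {A, G} is not a superkey, so BCNF fails.
Because {B} is non-prime and the left side of A, G → B is not a superkey, the relation is not in 3NF.
The proper key subset {A, G} of {A, E, G} determines non-prime {B, D, H}, so the relation is not even in 2NF.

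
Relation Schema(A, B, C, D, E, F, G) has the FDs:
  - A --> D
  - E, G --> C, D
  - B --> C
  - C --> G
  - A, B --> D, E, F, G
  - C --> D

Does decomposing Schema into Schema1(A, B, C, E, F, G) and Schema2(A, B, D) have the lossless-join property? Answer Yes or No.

The shared attributes are {A, B} and {A, B}⁺ = {A, B, C, D, E, F, G}.
Schema1 is contained in that closure, so Schema1 ∩ Schema2 --> Schema1 holds and the join is lossless.

Yes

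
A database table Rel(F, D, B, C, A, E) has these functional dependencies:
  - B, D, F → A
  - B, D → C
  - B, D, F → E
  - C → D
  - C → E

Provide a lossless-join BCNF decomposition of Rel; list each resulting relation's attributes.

{A, B, D, F}; {B, C}; {C, D, E}

Candidate keys of the original relation: {B, C, F}, {B, D, F}.
In {A, B, C, D, E, F}, {B, D} is not a superkey ({B, D}⁺ restricted to this set is {B, C, D, E}), so split on B, D → C, E into {B, C, D, E} and {A, B, D, F}.
In {B, C, D, E}, {C} is not a superkey ({C}⁺ restricted to this set is {C, D, E}), so split on C → D, E into {C, D, E} and {B, C}.
{C, D, E}: every determinant is a superkey — BCNF.
{B, C}: every determinant is a superkey — BCNF.
{A, B, D, F}: every determinant is a superkey — BCNF.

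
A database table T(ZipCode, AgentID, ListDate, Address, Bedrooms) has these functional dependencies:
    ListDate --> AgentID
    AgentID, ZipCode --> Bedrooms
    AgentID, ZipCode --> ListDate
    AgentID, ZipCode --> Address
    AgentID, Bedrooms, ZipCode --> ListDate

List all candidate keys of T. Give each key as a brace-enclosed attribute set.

No FD produces {ZipCode}, so it must be in every candidate key.
{AgentID, ZipCode} is a candidate key since {AgentID, ZipCode}⁺ = {Address, AgentID, Bedrooms, ListDate, ZipCode} covers every attribute.
{ListDate, ZipCode} is a candidate key since {ListDate, ZipCode}⁺ = {Address, AgentID, Bedrooms, ListDate, ZipCode} covers every attribute.
No proper subset of any of these is a key, and no other minimal superkey exists.

{AgentID, ZipCode}, {ListDate, ZipCode}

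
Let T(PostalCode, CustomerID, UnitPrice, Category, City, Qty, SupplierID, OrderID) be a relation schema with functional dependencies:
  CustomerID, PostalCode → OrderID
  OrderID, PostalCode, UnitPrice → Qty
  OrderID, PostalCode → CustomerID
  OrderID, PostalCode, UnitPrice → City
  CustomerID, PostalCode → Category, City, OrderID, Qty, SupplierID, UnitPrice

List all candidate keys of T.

{CustomerID, PostalCode}, {OrderID, PostalCode}

Attributes never on any right-hand side: {PostalCode} — every candidate key must contain it.
Closure of {CustomerID, PostalCode} is {Category, City, CustomerID, OrderID, PostalCode, Qty, SupplierID, UnitPrice}, the whole schema; {CustomerID, PostalCode} is a candidate key.
Closure of {OrderID, PostalCode} is {Category, City, CustomerID, OrderID, PostalCode, Qty, SupplierID, UnitPrice}, the whole schema; {OrderID, PostalCode} is a candidate key.
No proper subset of any of these is a key, and no other minimal superkey exists.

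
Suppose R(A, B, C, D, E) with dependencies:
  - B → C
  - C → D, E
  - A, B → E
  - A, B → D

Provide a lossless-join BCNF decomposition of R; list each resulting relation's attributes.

Candidate key of the original relation: {A, B}.
Within {A, B, C, D, E}: {B}⁺ ∩ {A, B, C, D, E} = {B, C, D, E}, not the whole set, so B → C, D, E violates BCNF; decompose into {B, C, D, E} and {A, B}.
Within {B, C, D, E}: {C}⁺ ∩ {B, C, D, E} = {C, D, E}, not the whole set, so C → D, E violates BCNF; decompose into {C, D, E} and {B, C}.
{C, D, E}: every determinant is a superkey — BCNF.
{B, C}: every determinant is a superkey — BCNF.
{A, B}: every determinant is a superkey — BCNF.

{A, B}; {B, C}; {C, D, E}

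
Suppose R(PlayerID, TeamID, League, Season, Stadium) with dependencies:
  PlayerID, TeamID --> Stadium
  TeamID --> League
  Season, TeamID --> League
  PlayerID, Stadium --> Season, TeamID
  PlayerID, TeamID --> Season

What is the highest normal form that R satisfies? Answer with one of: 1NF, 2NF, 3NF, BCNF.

1NF

Candidate keys: {PlayerID, Stadium}, {PlayerID, TeamID}. Prime attributes: {PlayerID, Stadium, TeamID}.
TeamID --> League: {TeamID}⁺ = {League, TeamID}, which is not all of the attributes, so the left side is not a superkey — BCNF is violated.
Because {League} is non-prime and the left side of TeamID --> League is not a superkey, the relation is not in 3NF.
{TeamID} is a proper subset of the key {PlayerID, TeamID}, and {TeamID}⁺ contains the non-prime attribute {League} — a partial dependency, so 2NF is violated.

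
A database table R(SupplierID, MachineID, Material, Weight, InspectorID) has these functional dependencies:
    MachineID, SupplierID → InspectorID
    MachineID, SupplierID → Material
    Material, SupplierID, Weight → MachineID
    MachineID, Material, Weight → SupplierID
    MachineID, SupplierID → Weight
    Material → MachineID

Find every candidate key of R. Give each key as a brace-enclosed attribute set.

{MachineID, SupplierID}, {Material, SupplierID}, {Material, Weight}

Closure of {MachineID, SupplierID} is {InspectorID, MachineID, Material, SupplierID, Weight}, the whole schema; {MachineID, SupplierID} is a candidate key.
Closure of {Material, SupplierID} is {InspectorID, MachineID, Material, SupplierID, Weight}, the whole schema; {Material, SupplierID} is a candidate key.
Closure of {Material, Weight} is {InspectorID, MachineID, Material, SupplierID, Weight}, the whole schema; {Material, Weight} is a candidate key.
No proper subset of any of these is a key, and no other minimal superkey exists.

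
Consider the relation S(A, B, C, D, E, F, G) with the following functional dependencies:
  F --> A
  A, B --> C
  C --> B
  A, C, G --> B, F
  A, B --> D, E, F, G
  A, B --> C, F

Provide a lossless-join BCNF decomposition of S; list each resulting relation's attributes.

{A, F}; {B, C}; {C, D, E, F, G}

Candidate keys of the original relation: {A, B}, {A, C}, {B, F}, {C, F}.
In {A, B, C, D, E, F, G}, {F} is not a superkey ({F}⁺ restricted to this set is {A, F}), so split on F --> A into {A, F} and {B, C, D, E, F, G}.
{A, F} has no BCNF violation.
In {B, C, D, E, F, G}, {C} is not a superkey ({C}⁺ restricted to this set is {B, C}), so split on C --> B into {B, C} and {C, D, E, F, G}.
{B, C} has no BCNF violation.
{C, D, E, F, G} has no BCNF violation.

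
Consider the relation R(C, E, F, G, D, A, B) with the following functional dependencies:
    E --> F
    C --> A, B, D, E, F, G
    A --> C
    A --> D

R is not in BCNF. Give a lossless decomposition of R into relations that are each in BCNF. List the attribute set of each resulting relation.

{A, B, C, D, E, G}; {E, F}

Candidate keys of the original relation: {A}, {C}.
In {A, B, C, D, E, F, G}, {E} is not a superkey ({E}⁺ restricted to this set is {E, F}), so split on E --> F into {E, F} and {A, B, C, D, E, G}.
{E, F}: every determinant is a superkey — BCNF.
{A, B, C, D, E, G}: every determinant is a superkey — BCNF.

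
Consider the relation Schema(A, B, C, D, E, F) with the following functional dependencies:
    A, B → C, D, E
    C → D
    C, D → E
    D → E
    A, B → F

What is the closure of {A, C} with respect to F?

Start with {A, C}.
C → D applies; add {D} → now {A, C, D}.
C, D → E applies; add {E} → now {A, C, D, E}.
No further FD applies.

{A, C, D, E}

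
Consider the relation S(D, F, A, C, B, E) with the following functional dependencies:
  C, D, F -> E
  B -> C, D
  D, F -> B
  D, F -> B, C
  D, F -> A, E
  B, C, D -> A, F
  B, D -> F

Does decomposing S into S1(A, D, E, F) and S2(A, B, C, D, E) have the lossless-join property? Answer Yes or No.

No

Common attributes: {A, D, E}; their closure is {A, D, E}.
S1 ⊄ {A, D, E} and S2 ⊄ {A, D, E}, so the split is lossy.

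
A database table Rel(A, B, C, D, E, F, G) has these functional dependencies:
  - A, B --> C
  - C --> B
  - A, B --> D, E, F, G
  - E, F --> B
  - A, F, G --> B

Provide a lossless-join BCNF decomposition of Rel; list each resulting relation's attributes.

Candidate keys of the original relation: {A, B}, {A, C}, {A, E, F}, {A, F, G}.
Within {A, B, C, D, E, F, G}: {C}⁺ ∩ {A, B, C, D, E, F, G} = {B, C}, not the whole set, so C --> B violates BCNF; decompose into {B, C} and {A, C, D, E, F, G}.
{B, C} is in BCNF.
{A, C, D, E, F, G} is in BCNF.

{A, C, D, E, F, G}; {B, C}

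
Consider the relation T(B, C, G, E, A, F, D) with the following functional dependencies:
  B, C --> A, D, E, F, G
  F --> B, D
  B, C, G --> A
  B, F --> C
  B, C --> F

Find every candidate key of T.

{F}⁺ = {A, B, C, D, E, F, G} — all of the relation — so {F} is a candidate key.
{B, C}⁺ = {A, B, C, D, E, F, G} — all of the relation — so {B, C} is a candidate key.
Any other superkey properly contains one of these, so there are no further candidate keys.

{B, C}, {F}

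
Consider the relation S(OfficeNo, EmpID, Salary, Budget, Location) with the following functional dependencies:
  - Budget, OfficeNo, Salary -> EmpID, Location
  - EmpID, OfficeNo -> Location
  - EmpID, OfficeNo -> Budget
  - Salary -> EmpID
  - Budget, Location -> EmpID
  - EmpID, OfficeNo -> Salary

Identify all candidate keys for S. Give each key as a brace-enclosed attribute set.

{Budget, Location, OfficeNo}, {EmpID, OfficeNo}, {OfficeNo, Salary}

{OfficeNo} never appears on the right of any FD, so every key must include it.
Closure of {EmpID, OfficeNo} is {Budget, EmpID, Location, OfficeNo, Salary}, the whole schema; {EmpID, OfficeNo} is a candidate key.
Closure of {OfficeNo, Salary} is {Budget, EmpID, Location, OfficeNo, Salary}, the whole schema; {OfficeNo, Salary} is a candidate key.
Closure of {Budget, Location, OfficeNo} is {Budget, EmpID, Location, OfficeNo, Salary}, the whole schema; {Budget, Location, OfficeNo} is a candidate key.
Any other superkey properly contains one of these, so there are no further candidate keys.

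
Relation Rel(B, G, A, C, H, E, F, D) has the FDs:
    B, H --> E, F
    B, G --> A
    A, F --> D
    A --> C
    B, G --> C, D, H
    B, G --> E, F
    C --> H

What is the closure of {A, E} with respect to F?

{A, C, E, H}

Start with {A, E}.
A --> C applies; add {C} → now {A, C, E}.
C --> H applies; add {H} → now {A, C, E, H}.
No further FD applies.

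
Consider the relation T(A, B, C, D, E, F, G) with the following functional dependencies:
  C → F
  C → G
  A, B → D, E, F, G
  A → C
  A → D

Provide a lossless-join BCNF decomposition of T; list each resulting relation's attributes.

Candidate key of the original relation: {A, B}.
Within {A, B, C, D, E, F, G}: {C}⁺ ∩ {A, B, C, D, E, F, G} = {C, F, G}, not the whole set, so C → F, G violates BCNF; decompose into {C, F, G} and {A, B, C, D, E}.
{C, F, G}: every determinant is a superkey — BCNF.
Within {A, B, C, D, E}: {A}⁺ ∩ {A, B, C, D, E} = {A, C, D}, not the whole set, so A → C, D violates BCNF; decompose into {A, C, D} and {A, B, E}.
{A, C, D}: every determinant is a superkey — BCNF.
{A, B, E}: every determinant is a superkey — BCNF.

{A, B, E}; {A, C, D}; {C, F, G}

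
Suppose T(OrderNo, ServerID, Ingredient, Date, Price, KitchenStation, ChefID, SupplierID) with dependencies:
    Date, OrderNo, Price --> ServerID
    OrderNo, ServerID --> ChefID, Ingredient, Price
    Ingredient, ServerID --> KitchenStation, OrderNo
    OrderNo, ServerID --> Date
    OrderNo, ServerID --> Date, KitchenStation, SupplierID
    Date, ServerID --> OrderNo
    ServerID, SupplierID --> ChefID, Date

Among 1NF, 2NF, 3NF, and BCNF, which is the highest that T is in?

Candidate keys: {Date, OrderNo, Price}, {Date, ServerID}, {Ingredient, ServerID}, {OrderNo, ServerID}, {ServerID, SupplierID}. Prime attributes: {Date, Ingredient, OrderNo, Price, ServerID, SupplierID}.
Every FD has a superkey on the left, so the relation is in BCNF.

BCNF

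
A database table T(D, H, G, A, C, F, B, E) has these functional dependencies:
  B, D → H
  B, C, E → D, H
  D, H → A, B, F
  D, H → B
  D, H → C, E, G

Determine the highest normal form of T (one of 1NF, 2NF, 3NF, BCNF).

Candidate keys: {B, C, E}, {B, D}, {D, H}. Prime attributes: {B, C, D, E, H}.
Every FD has a superkey on the left, so the relation is in BCNF.

BCNF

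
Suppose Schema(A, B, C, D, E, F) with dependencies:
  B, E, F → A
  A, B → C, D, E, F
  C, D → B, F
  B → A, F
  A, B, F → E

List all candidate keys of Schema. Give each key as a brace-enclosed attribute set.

{B}⁺ = {A, B, C, D, E, F}, which is every attribute, so {B} is a candidate key.
{C, D}⁺ = {A, B, C, D, E, F}, which is every attribute, so {C, D} is a candidate key.
No proper subset of any of these is a key, and no other minimal superkey exists.

{B}, {C, D}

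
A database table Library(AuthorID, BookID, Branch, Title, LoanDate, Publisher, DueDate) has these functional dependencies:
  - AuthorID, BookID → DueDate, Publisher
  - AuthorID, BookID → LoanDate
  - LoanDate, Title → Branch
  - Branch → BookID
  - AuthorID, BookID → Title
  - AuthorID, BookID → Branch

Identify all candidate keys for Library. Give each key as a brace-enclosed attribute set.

{AuthorID, BookID}, {AuthorID, Branch}, {AuthorID, LoanDate, Title}

Attributes never on any right-hand side: {AuthorID} — every candidate key must contain it.
{AuthorID, BookID} is a candidate key since {AuthorID, BookID}⁺ = {AuthorID, BookID, Branch, DueDate, LoanDate, Publisher, Title} covers every attribute.
{AuthorID, Branch} is a candidate key since {AuthorID, Branch}⁺ = {AuthorID, BookID, Branch, DueDate, LoanDate, Publisher, Title} covers every attribute.
{AuthorID, LoanDate, Title} is a candidate key since {AuthorID, LoanDate, Title}⁺ = {AuthorID, BookID, Branch, DueDate, LoanDate, Publisher, Title} covers every attribute.
No proper subset of any of these is a key, and no other minimal superkey exists.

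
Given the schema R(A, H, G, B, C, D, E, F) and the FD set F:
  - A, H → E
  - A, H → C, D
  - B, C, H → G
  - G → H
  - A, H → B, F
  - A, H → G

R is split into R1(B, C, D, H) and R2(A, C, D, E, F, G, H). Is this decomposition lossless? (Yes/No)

No

R1 ∩ R2 = {C, D, H}; its closure under F is {C, D, H}.
Neither R1 nor R2 is contained in that closure, so the decomposition is lossy.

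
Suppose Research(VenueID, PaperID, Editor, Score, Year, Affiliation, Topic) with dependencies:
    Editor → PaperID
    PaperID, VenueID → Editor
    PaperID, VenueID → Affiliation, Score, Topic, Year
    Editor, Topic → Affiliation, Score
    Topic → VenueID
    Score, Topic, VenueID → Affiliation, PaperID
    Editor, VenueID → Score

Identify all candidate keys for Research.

{Editor, Topic}⁺ = {Affiliation, Editor, PaperID, Score, Topic, VenueID, Year}, which is every attribute, so {Editor, Topic} is a candidate key.
{Editor, VenueID}⁺ = {Affiliation, Editor, PaperID, Score, Topic, VenueID, Year}, which is every attribute, so {Editor, VenueID} is a candidate key.
{PaperID, Topic}⁺ = {Affiliation, Editor, PaperID, Score, Topic, VenueID, Year}, which is every attribute, so {PaperID, Topic} is a candidate key.
{PaperID, VenueID}⁺ = {Affiliation, Editor, PaperID, Score, Topic, VenueID, Year}, which is every attribute, so {PaperID, VenueID} is a candidate key.
{Score, Topic}⁺ = {Affiliation, Editor, PaperID, Score, Topic, VenueID, Year}, which is every attribute, so {Score, Topic} is a candidate key.
These are minimal and exhaustive — every other superkey contains one of them.

{Editor, Topic}, {Editor, VenueID}, {PaperID, Topic}, {PaperID, VenueID}, {Score, Topic}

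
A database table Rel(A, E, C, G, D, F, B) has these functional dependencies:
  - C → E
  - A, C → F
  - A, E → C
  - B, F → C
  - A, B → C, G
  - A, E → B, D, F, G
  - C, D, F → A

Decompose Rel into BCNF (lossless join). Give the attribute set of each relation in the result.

Candidate keys of the original relation: {A, B}, {A, C}, {A, E}, {B, D, F}, {C, D, F}.
{A, B, C, D, E, F, G}: {C} determines {C, E} here but is not a superkey — split on C → E, giving {C, E} and {A, B, C, D, F, G}.
{C, E} has no BCNF violation.
{A, B, C, D, F, G}: {B, F} determines {B, C, F} here but is not a superkey — split on B, F → C, giving {B, C, F} and {A, B, D, F, G}.
{B, C, F} has no BCNF violation.
{A, B, D, F, G} has no BCNF violation.

{A, B, D, F, G}; {B, C, F}; {C, E}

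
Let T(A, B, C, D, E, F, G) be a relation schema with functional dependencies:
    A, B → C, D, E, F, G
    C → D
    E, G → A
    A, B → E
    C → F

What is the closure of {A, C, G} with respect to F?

Start with {A, C, G}.
C → D applies; add {D} → now {A, C, D, G}.
C → F applies; add {F} → now {A, C, D, F, G}.
No further FD applies.

{A, C, D, F, G}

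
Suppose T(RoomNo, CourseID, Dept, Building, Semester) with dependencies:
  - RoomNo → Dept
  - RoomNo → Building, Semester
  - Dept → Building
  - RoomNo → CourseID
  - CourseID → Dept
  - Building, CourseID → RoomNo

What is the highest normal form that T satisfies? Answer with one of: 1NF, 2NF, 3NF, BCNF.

2NF

Candidate keys: {CourseID}, {RoomNo}. Prime attributes: {CourseID, RoomNo}.
For Dept → Building we have {Dept}⁺ = {Building, Dept}; {Dept} is not a superkey, so BCNF fails.
Because {Building} is non-prime and the left side of Dept → Building is not a superkey, the relation is not in 3NF.
With only single-attribute keys there can be no partial dependency, so 2NF holds.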